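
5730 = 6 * 955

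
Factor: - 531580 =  - 2^2*5^1 * 7^1*3797^1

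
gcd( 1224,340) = 68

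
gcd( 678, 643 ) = 1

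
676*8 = 5408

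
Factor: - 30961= -7^1 * 4423^1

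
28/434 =2/31 = 0.06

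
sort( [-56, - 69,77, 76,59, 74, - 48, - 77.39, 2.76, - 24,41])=[-77.39 ,-69, - 56, - 48,-24,  2.76,41 , 59,74,76,77]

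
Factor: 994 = 2^1*7^1* 71^1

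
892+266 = 1158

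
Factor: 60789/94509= 3^(-1 )*23^1 * 881^1 *10501^( - 1) =20263/31503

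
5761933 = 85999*67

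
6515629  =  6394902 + 120727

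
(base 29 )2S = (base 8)126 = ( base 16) 56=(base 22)3k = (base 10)86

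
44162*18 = 794916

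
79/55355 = 79/55355 = 0.00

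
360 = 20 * 18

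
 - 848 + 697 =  - 151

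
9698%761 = 566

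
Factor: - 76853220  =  - 2^2  *  3^1*5^1*1280887^1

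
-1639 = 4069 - 5708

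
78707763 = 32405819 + 46301944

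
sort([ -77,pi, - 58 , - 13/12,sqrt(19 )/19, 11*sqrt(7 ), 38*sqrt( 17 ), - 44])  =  [ - 77 , - 58, - 44, - 13/12, sqrt(19)/19, pi,11*sqrt(7),38*sqrt(17 )]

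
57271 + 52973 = 110244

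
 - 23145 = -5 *4629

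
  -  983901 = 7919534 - 8903435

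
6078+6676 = 12754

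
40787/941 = 40787/941 = 43.34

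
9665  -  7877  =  1788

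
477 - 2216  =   - 1739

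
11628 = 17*684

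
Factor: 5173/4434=7/6 =2^( - 1)*3^(-1)*7^1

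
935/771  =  935/771 = 1.21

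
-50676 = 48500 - 99176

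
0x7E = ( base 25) 51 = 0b1111110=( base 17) 77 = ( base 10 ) 126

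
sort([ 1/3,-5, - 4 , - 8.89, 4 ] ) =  [ - 8.89, - 5, - 4, 1/3, 4]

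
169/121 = 169/121 = 1.40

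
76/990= 38/495= 0.08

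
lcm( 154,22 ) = 154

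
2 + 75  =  77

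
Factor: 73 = 73^1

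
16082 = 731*22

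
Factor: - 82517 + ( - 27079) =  - 2^2*3^1 * 9133^1 = - 109596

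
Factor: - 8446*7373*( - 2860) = 178098943880  =  2^3*5^1*11^1*13^1*41^1*73^1*101^1*103^1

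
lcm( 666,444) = 1332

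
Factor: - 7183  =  - 11^1*653^1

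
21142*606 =12812052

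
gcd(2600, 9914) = 2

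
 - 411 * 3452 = - 1418772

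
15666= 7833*2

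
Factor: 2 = 2^1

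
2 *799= 1598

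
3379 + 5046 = 8425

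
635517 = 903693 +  - 268176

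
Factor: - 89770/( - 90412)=2^( - 1 )*5^1 * 7^( - 1)*47^1*191^1*3229^(-1 )   =  44885/45206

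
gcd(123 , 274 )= 1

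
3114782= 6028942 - 2914160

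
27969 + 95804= 123773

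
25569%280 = 89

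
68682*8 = 549456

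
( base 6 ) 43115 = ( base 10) 5879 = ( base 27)81k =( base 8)13367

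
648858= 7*92694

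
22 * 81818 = 1799996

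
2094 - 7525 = - 5431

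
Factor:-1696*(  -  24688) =2^9*53^1 * 1543^1 = 41870848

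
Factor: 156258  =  2^1 * 3^2*8681^1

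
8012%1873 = 520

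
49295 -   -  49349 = 98644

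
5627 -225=5402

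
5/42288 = 5/42288  =  0.00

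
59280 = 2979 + 56301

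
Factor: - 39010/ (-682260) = 47/822 =2^( - 1 ) *3^(-1)*47^1*137^(-1)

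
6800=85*80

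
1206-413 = 793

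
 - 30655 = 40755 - 71410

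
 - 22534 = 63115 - 85649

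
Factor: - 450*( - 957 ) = 430650 = 2^1*3^3 * 5^2*11^1*29^1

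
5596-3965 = 1631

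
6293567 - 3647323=2646244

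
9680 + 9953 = 19633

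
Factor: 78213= 3^1*29^2*31^1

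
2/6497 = 2/6497= 0.00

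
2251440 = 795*2832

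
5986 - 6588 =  - 602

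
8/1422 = 4/711 = 0.01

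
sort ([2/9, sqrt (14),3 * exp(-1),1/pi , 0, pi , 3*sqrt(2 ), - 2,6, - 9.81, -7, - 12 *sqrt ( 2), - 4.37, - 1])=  [- 12*sqrt(2) ,-9.81, - 7, - 4.37, - 2, -1, 0,2/9, 1/pi,3*exp( - 1) , pi,sqrt(14), 3*sqrt(2),6] 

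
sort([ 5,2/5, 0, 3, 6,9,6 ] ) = [ 0 , 2/5,3,5, 6, 6, 9] 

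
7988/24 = 332 + 5/6 = 332.83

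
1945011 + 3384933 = 5329944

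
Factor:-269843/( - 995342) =2^( - 1 )*7^2*5507^1*497671^( -1)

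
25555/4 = 25555/4= 6388.75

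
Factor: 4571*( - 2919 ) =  -3^1*7^2*139^1*653^1=- 13342749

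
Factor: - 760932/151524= - 3^( - 1)*61^( - 1 )*919^1 = - 919/183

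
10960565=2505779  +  8454786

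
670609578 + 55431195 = 726040773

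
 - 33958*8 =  - 271664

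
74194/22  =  3372 + 5/11 = 3372.45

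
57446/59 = 57446/59 = 973.66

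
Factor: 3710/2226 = 5/3 = 3^( - 1)*5^1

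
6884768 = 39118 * 176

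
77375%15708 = 14543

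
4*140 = 560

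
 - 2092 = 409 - 2501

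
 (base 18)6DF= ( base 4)202101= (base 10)2193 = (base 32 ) 24H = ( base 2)100010010001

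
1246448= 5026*248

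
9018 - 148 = 8870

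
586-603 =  -17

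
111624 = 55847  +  55777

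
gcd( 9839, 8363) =1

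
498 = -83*( - 6)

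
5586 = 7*798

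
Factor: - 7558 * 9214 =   -  69639412  =  - 2^2*17^1 * 271^1*3779^1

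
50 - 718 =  - 668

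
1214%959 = 255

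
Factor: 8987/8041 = 17^( - 1)*19^1 = 19/17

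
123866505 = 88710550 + 35155955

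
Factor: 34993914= 2^1*3^1*97^1*60127^1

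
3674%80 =74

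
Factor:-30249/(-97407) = 3361/10823 = 79^(-1 )*137^(  -  1)*3361^1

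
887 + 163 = 1050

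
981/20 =49+1/20 = 49.05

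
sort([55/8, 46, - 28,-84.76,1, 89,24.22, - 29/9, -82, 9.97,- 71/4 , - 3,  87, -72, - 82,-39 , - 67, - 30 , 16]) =[ - 84.76, -82, - 82,- 72, - 67, - 39,- 30,  -  28,-71/4 , - 29/9,-3,1, 55/8,9.97, 16,24.22,46,  87,89] 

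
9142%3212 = 2718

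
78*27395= 2136810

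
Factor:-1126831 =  - 1126831^1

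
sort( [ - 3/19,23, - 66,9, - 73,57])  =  [ - 73, - 66, - 3/19,9,23,57 ] 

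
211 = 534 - 323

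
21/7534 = 21/7534 = 0.00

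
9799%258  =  253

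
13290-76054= - 62764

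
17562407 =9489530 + 8072877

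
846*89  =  75294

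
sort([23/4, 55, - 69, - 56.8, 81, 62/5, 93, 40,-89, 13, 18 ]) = [ - 89, - 69, - 56.8, 23/4,62/5,13, 18 , 40, 55,81, 93 ] 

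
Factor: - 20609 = -37^1  *  557^1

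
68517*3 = 205551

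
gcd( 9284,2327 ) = 1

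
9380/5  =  1876  =  1876.00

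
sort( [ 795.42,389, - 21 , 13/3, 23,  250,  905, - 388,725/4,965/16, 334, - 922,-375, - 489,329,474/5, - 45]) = [-922,  -  489, - 388, - 375,- 45,  -  21, 13/3,  23,  965/16,474/5,725/4, 250 , 329,334,389,795.42,905 ]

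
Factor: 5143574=2^1*43^1*59809^1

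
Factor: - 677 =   -  677^1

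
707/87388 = 101/12484=0.01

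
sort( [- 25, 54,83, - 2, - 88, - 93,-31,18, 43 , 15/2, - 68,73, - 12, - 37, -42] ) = [-93,-88, - 68, - 42 ,  -  37, -31, - 25,-12 , - 2,  15/2,18, 43,54,73,  83 ] 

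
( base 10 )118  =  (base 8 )166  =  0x76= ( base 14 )86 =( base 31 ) 3P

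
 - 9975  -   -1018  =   - 8957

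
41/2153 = 41/2153 = 0.02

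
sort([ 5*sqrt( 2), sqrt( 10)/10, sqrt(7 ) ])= [sqrt(10 )/10, sqrt( 7 ), 5*sqrt(2)]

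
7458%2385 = 303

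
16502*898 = 14818796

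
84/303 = 28/101 = 0.28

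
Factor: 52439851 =52439851^1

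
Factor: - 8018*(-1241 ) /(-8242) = -13^(-1)*17^1*19^1*73^1 * 211^1*317^(-1) = -4975169/4121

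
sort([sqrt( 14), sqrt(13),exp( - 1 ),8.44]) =[ exp(-1), sqrt( 13),sqrt( 14), 8.44]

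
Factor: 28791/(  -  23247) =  - 3^( - 2)*41^(-1 )*457^1 = -457/369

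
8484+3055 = 11539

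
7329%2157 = 858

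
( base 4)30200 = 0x320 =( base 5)11200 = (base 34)NI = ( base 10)800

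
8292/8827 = 8292/8827 = 0.94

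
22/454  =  11/227 = 0.05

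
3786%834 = 450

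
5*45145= 225725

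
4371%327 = 120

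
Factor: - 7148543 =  - 1103^1*6481^1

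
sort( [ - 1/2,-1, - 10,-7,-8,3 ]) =[  -  10, - 8 ,-7, - 1, - 1/2,  3 ] 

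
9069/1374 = 6+275/458= 6.60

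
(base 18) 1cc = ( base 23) 110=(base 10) 552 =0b1000101000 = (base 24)N0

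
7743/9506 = 7743/9506=0.81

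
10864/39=278 + 22/39 = 278.56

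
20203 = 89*227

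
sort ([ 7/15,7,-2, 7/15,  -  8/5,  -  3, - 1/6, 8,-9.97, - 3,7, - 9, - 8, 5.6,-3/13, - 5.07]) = [ - 9.97, - 9, - 8,-5.07, - 3,  -  3, - 2,-8/5, -3/13 ,-1/6, 7/15, 7/15, 5.6, 7, 7,8]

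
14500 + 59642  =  74142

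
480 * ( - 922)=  - 442560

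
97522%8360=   5562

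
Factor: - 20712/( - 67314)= 4/13 = 2^2 * 13^( - 1) 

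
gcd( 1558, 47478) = 82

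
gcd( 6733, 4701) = 1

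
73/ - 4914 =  - 73/4914 = - 0.01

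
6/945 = 2/315 =0.01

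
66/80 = 33/40 = 0.82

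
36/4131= 4/459 = 0.01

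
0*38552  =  0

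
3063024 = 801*3824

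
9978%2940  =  1158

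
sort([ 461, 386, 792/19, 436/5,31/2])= [ 31/2 , 792/19,436/5,386,461 ] 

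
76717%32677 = 11363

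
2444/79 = 2444/79 = 30.94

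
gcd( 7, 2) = 1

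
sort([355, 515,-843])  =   [ - 843, 355, 515]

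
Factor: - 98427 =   -  3^1 *7^1*43^1*109^1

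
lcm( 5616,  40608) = 527904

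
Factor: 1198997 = 1198997^1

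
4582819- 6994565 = - 2411746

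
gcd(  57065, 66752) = 1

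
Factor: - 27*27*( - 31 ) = 3^6*31^1 = 22599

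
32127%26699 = 5428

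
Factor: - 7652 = - 2^2*1913^1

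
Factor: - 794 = -2^1*397^1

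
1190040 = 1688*705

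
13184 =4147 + 9037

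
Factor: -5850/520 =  - 2^( - 2 )*3^2*5^1=- 45/4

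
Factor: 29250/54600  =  15/28  =  2^( - 2)*3^1*5^1*7^( - 1 )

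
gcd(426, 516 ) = 6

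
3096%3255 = 3096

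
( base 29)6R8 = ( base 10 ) 5837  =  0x16CD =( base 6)43005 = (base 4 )1123031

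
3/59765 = 3/59765 = 0.00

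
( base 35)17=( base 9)46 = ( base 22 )1k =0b101010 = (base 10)42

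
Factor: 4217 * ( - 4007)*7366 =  - 2^1*29^1 * 127^1 * 4007^1*4217^1 = - 124467124954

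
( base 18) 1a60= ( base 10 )9180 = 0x23dc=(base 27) cg0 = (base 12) 5390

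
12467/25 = 498 + 17/25 = 498.68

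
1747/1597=1 + 150/1597 = 1.09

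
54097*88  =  4760536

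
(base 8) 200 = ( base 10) 128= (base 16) 80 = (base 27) 4K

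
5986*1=5986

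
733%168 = 61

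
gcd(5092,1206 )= 134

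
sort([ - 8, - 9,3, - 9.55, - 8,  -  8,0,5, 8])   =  [ - 9.55,  -  9, - 8  , - 8, - 8, 0, 3, 5, 8 ] 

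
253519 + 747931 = 1001450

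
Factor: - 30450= - 2^1*3^1*5^2*7^1*29^1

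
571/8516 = 571/8516 = 0.07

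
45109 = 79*571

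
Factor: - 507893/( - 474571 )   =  103^1*4931^1*474571^( - 1)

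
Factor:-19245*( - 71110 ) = 2^1*3^1  *  5^2 * 13^1*547^1*1283^1 = 1368511950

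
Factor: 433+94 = 17^1*31^1 = 527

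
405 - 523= - 118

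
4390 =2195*2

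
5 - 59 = -54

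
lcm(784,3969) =63504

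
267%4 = 3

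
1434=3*478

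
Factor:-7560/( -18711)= 2^3*3^ (-2)*5^1 * 11^(-1) = 40/99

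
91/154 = 13/22   =  0.59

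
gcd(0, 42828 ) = 42828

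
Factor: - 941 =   -  941^1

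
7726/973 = 7726/973 = 7.94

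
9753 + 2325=12078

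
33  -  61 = - 28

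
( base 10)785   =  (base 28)101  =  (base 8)1421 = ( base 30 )Q5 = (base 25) 16a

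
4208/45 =4208/45   =  93.51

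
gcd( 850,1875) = 25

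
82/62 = 1 + 10/31 = 1.32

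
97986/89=97986/89 = 1100.97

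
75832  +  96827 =172659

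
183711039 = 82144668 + 101566371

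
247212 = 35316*7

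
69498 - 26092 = 43406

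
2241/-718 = - 2241/718 = - 3.12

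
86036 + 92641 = 178677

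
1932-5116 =  -  3184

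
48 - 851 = -803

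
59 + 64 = 123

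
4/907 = 4/907 = 0.00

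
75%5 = 0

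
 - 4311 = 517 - 4828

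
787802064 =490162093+297639971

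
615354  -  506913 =108441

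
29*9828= 285012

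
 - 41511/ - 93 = 446 + 11/31=446.35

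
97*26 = 2522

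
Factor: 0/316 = 0 = 0^1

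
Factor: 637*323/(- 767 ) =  - 7^2 * 17^1*19^1*59^(-1 )  =  -15827/59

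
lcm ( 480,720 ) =1440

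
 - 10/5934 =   -  1 + 2962/2967 = - 0.00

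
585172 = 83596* 7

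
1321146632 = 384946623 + 936200009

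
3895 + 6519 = 10414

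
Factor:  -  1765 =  - 5^1*353^1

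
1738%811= 116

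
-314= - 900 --586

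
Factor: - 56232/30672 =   -  11/6 = - 2^( - 1 )*3^( -1 )*11^1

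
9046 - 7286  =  1760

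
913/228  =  4  +  1/228  =  4.00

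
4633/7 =661 + 6/7 = 661.86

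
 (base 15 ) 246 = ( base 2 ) 1000000100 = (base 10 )516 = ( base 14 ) 28c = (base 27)J3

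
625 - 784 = -159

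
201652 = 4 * 50413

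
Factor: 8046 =2^1*3^3*149^1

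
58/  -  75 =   -  58/75 = - 0.77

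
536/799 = 536/799= 0.67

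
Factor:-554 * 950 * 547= - 2^2*5^2*19^1*277^1*547^1 = - 287886100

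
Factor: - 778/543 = - 2^1*3^( - 1 )*181^(-1 )*389^1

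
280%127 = 26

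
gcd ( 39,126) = 3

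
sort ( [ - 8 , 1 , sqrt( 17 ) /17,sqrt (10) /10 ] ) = [ - 8 , sqrt( 17) /17, sqrt ( 10 )/10, 1 ]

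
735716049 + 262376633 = 998092682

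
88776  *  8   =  710208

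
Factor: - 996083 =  - 11^1*83^1* 1091^1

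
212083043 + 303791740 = 515874783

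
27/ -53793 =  - 3/5977 = -0.00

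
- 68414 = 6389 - 74803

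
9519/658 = 14 + 307/658 = 14.47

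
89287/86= 1038+19/86 = 1038.22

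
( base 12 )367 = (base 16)1FF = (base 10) 511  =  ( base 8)777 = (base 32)FV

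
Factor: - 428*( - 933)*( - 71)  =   - 28352004= -2^2*3^1* 71^1*107^1*311^1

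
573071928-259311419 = 313760509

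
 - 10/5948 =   -  5/2974 = -  0.00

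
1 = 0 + 1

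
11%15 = 11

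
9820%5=0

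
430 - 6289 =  - 5859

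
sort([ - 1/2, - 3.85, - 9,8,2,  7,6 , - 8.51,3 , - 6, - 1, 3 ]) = [ - 9, - 8.51, - 6, - 3.85,- 1, - 1/2 , 2,3,3 , 6,  7, 8 ]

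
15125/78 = 15125/78 = 193.91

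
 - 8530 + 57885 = 49355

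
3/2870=3/2870  =  0.00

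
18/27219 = 6/9073 = 0.00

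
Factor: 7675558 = 2^1 * 11^1*348889^1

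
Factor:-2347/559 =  - 13^( - 1 ) *43^( - 1)*2347^1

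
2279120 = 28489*80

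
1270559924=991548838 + 279011086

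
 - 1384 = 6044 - 7428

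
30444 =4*7611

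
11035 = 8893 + 2142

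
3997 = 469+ 3528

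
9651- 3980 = 5671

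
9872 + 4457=14329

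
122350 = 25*4894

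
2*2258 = 4516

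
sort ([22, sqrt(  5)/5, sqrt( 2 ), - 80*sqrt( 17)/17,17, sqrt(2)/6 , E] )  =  [ - 80*sqrt(17)/17, sqrt(2)/6,  sqrt(5)/5,  sqrt( 2), E,17, 22 ] 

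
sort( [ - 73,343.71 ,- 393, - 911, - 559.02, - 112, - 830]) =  [ - 911, - 830,-559.02 ,-393, - 112,-73 , 343.71 ]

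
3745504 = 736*5089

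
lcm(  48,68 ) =816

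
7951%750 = 451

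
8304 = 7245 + 1059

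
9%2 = 1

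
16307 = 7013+9294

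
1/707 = 1/707 =0.00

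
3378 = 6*563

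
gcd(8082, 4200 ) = 6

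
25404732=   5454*4658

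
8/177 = 8/177 =0.05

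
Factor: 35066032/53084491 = 2^4*2191627^1*53084491^(  -  1 ) 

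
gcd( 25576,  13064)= 184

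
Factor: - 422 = -2^1 * 211^1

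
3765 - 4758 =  - 993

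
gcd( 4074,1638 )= 42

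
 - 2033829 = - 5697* 357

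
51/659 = 51/659 = 0.08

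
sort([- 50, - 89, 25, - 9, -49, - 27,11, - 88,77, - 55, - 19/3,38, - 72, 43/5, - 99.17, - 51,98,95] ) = [ - 99.17, - 89, - 88, - 72,-55,-51,-50, - 49, - 27,-9, - 19/3 , 43/5 , 11, 25,38,77, 95, 98] 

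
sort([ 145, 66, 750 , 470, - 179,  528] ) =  [-179, 66,145, 470, 528, 750]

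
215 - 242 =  - 27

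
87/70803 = 29/23601 = 0.00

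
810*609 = 493290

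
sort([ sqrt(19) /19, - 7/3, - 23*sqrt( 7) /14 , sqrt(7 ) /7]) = [ - 23*sqrt(7)/14, - 7/3,sqrt (19 )/19,sqrt( 7) /7 ]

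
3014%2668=346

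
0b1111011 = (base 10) 123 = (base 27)4f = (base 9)146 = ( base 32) 3r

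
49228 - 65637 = - 16409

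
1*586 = 586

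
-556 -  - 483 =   -  73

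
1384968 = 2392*579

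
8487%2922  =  2643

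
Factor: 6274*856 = 2^4 * 107^1 *3137^1 = 5370544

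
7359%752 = 591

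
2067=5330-3263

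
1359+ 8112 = 9471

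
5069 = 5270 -201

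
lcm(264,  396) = 792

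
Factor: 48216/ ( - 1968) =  - 2^( - 1)*7^2 = -  49/2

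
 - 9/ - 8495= 9/8495 = 0.00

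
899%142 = 47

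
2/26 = 1/13 = 0.08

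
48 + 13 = 61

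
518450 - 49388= 469062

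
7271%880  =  231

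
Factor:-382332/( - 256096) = 2^( - 3)*3^1*53^ ( - 1 ) * 211^1 = 633/424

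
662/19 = 662/19 = 34.84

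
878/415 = 878/415=2.12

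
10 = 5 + 5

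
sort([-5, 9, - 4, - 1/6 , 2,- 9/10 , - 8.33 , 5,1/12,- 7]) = [-8.33, - 7,-5, - 4, - 9/10,  -  1/6,1/12 , 2, 5,9]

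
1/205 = 1/205  =  0.00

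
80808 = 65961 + 14847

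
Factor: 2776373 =29^1 * 95737^1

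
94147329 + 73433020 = 167580349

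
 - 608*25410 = - 15449280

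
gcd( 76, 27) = 1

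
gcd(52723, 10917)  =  1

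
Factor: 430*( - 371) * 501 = - 79924530 = - 2^1* 3^1 * 5^1*7^1 * 43^1*53^1* 167^1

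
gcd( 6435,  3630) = 165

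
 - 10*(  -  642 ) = 6420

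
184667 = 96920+87747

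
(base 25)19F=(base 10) 865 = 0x361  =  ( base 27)151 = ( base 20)235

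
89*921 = 81969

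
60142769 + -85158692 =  - 25015923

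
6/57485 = 6/57485=0.00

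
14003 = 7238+6765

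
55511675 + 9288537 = 64800212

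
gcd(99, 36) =9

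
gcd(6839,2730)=7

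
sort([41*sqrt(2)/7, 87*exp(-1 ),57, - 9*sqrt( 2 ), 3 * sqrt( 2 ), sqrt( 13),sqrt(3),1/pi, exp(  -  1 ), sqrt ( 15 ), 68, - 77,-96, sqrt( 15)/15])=[ - 96, - 77, - 9  *  sqrt( 2), sqrt(15) /15, 1/pi, exp( - 1 ) , sqrt( 3),sqrt(13),  sqrt( 15), 3*sqrt( 2), 41 * sqrt( 2)/7,  87 * exp( - 1), 57, 68 ]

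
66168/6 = 11028 = 11028.00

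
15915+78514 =94429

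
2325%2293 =32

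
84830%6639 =5162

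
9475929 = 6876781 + 2599148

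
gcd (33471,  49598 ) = 1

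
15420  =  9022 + 6398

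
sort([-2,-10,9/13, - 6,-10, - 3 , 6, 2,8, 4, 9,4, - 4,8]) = [ - 10, - 10, - 6, - 4 ,-3,  -  2, 9/13, 2, 4, 4, 6, 8, 8,9] 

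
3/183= 1/61 = 0.02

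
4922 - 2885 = 2037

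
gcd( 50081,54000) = 1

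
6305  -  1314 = 4991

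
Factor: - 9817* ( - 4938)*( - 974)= - 2^2*3^1*487^1*823^1*9817^1 = - 47215961004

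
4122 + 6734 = 10856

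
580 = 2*290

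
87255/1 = 87255 = 87255.00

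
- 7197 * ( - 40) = 287880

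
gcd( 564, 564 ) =564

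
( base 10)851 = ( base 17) 2g1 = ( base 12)5AB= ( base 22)1GF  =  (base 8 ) 1523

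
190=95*2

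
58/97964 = 29/48982 = 0.00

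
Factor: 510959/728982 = 2^( - 1 )*3^( - 2 ) * 101^1*5059^1*40499^(  -  1 ) 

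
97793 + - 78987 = 18806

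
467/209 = 2 + 49/209 = 2.23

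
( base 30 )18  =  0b100110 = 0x26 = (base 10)38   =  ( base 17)24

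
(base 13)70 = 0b1011011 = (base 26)3d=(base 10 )91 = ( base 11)83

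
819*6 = 4914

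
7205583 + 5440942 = 12646525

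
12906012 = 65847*196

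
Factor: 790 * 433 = 2^1*5^1*79^1*433^1 = 342070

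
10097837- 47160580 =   -  37062743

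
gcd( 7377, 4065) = 3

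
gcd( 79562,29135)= 1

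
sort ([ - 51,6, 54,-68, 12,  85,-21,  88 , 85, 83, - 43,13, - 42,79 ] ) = [ - 68, - 51, - 43, - 42, - 21,6,12, 13, 54,  79,83, 85,85 , 88] 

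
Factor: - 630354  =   - 2^1*3^1 * 31^1*3389^1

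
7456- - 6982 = 14438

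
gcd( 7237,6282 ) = 1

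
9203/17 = 9203/17 = 541.35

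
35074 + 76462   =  111536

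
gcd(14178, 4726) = 4726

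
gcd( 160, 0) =160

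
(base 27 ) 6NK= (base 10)5015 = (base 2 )1001110010111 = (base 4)1032113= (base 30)5h5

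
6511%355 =121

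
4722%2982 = 1740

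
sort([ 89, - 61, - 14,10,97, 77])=[ - 61,  -  14,10,77,89,97 ]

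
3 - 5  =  -2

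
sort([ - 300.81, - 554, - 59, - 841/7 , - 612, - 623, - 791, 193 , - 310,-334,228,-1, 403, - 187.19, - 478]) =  [ - 791, - 623,  -  612, - 554, - 478, - 334 ,-310, - 300.81, - 187.19,-841/7, - 59, -1, 193,228 , 403]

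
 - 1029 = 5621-6650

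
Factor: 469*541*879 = 223027791 = 3^1 * 7^1*67^1*293^1*541^1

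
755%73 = 25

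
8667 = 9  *963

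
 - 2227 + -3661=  - 5888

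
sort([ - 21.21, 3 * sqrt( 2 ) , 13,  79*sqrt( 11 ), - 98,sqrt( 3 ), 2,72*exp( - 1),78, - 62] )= [ - 98, - 62 , - 21.21, sqrt( 3 ) , 2 , 3*sqrt(2 ),13, 72*exp( - 1 ) , 78,  79 *sqrt( 11 ) ] 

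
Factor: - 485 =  - 5^1*97^1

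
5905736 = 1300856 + 4604880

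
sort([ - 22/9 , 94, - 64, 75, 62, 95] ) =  [ - 64, - 22/9, 62, 75, 94,95]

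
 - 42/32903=- 1+32861/32903=- 0.00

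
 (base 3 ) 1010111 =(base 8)1467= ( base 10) 823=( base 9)1114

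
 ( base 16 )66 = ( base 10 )102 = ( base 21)4i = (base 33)33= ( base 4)1212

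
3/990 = 1/330 = 0.00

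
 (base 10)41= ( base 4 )221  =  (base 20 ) 21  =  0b101001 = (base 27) 1e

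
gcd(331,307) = 1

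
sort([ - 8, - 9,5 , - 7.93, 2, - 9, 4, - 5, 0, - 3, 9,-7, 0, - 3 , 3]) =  [ - 9, - 9,  -  8, - 7.93, - 7, - 5,-3, - 3,0,0,  2,3, 4, 5,9] 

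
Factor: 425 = 5^2*17^1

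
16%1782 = 16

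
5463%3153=2310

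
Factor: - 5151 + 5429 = 278 = 2^1*139^1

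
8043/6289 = 1 + 1754/6289 = 1.28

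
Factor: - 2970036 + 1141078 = - 1828958 =- 2^1*47^1 *19457^1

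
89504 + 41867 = 131371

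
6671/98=68 + 1/14 = 68.07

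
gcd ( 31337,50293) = 1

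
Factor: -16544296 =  - 2^3*2068037^1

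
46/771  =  46/771 = 0.06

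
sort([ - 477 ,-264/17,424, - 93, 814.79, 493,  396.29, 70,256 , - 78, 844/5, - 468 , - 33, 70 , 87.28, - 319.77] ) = [ - 477, - 468,  -  319.77, - 93, - 78, - 33, - 264/17 , 70, 70, 87.28, 844/5, 256, 396.29, 424, 493 , 814.79] 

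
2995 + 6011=9006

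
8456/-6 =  - 1410 + 2/3 = - 1409.33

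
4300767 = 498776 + 3801991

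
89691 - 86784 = 2907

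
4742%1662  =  1418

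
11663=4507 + 7156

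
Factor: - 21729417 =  - 3^1*17^1*53^1*8039^1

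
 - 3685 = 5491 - 9176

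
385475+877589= 1263064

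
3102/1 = 3102 =3102.00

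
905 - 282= 623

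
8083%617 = 62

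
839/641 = 839/641 = 1.31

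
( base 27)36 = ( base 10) 87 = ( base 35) 2H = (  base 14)63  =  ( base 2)1010111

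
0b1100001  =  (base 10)97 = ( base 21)4d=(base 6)241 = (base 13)76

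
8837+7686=16523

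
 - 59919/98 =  - 612  +  57/98 = -611.42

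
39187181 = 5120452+34066729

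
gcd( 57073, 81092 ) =1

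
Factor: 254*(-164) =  - 2^3*41^1 * 127^1 = - 41656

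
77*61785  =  4757445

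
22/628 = 11/314 = 0.04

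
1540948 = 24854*62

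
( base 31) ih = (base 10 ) 575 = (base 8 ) 1077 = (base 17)1GE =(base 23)120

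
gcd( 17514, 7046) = 2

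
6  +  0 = 6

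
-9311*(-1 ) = 9311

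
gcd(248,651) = 31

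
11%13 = 11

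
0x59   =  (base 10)89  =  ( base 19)4D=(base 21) 45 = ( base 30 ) 2t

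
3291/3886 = 3291/3886 = 0.85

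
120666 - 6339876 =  - 6219210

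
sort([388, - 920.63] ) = [  -  920.63,388 ] 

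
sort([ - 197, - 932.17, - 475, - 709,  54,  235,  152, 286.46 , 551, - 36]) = [ - 932.17, - 709, - 475, - 197, - 36,54, 152, 235 , 286.46,  551 ]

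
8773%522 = 421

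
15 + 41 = 56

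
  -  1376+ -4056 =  - 5432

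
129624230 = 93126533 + 36497697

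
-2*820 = -1640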